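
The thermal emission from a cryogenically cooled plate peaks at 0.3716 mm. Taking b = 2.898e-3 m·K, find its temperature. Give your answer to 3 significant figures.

T ≈ 7.80 K

Wien's law gives T = b/λ_max = (2.898×10⁻³ m·K)/(3.716×10⁻⁴ m) = 7.80 K.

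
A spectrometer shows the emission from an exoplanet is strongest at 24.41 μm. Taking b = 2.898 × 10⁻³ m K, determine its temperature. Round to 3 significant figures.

Wien's law gives T = b/λ_max = (2.898×10⁻³ m·K)/(2.441×10⁻⁵ m) = 119 K.

T ≈ 119 K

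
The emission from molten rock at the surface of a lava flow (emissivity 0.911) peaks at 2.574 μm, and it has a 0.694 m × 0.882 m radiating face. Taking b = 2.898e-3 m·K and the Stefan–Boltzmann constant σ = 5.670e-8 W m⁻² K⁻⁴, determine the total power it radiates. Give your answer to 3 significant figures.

Wien's law: T = b/λ_max = 2.898×10⁻³/2.574×10⁻⁶ = 1125.87 K.
Area A = 0.694 × 0.882 = 0.612108 m².
Then P = εσAT⁴ = 0.911×5.670×10⁻⁸×0.612108×(1125.87)⁴ = 5.08×10⁴ W.

P ≈ 5.08×10⁴ W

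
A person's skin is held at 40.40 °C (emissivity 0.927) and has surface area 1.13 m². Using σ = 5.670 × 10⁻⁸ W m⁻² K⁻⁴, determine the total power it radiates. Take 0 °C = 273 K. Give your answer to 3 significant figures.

T = 40.40 °C + 273 = 313.40 K.
Area A = 1.13 m².
P = εσAT⁴ = 0.927 × 5.670×10⁻⁸ × 1.13 × (313.40)⁴ = 573 W.

P ≈ 573 W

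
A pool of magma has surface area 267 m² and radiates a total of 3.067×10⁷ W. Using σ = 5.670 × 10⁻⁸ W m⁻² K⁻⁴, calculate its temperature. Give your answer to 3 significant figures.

Area A = 267 m².
P = σAT⁴ ⇒ T = (P/(σA))^(1/4) = (3.067×10⁷/(5.670×10⁻⁸×267))^(1/4) = 1.19×10³ K.

T ≈ 1.19×10³ K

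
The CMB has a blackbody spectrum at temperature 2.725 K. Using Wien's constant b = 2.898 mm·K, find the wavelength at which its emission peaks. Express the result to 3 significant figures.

Wien's displacement law: λ_max = b/T = (2.898×10⁻³ m·K)/(2.725 K) = 1.063×10⁻³ m.
That is 1.06×10⁻³ m, in the microwave range.

λ_max ≈ 1.06×10⁻³ m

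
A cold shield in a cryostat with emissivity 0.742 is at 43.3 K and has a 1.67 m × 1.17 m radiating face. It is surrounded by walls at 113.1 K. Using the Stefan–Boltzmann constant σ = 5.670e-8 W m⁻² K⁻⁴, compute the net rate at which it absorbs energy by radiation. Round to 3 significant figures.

Net gain ≈ 13.2 W

Area A = 1.67 × 1.17 = 1.9539 m².
Net radiated power P_net = εσA(T⁴ − T₀⁴) = 0.742×5.670×10⁻⁸×1.9539×(43.3⁴ − 113.1⁴).
T⁴ − T₀⁴ = 3.51521×10⁶ − 1.63625×10⁸ = -1.60110×10⁸ K⁴, so P_net = -13.2 W — negative, meaning a net gain of 13.2 W.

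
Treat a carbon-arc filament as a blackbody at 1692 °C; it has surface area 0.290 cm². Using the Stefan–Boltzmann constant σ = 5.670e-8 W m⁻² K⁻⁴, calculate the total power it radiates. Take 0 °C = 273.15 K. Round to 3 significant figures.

T = 1692 °C + 273.15 = 1965.15 K.
Area A = 0.290 cm² = 2.90×10⁻⁵ m².
P = σAT⁴ = 5.670×10⁻⁸ × 2.90×10⁻⁵ × (1965.15)⁴ = 24.5 W.

P ≈ 24.5 W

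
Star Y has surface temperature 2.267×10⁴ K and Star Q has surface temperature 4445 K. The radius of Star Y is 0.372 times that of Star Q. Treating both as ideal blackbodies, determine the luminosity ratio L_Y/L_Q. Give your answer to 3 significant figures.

L ∝ R²T⁴, so L_Y/L_Q = (R_Y/R_Q)²(T_Y/T_Q)⁴ = (0.372)² × (2.267×10⁴/4445)⁴ = 0.138384 × 676.580 = 93.6.

L_Y/L_Q ≈ 93.6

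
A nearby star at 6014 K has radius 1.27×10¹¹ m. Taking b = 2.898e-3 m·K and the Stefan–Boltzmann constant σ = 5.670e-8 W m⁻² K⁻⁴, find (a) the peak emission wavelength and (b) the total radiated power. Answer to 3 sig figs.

(a) λ_max = b/T = 2.898×10⁻³/6014 = 4.819×10⁻⁷ m = 0.482 μm.
Surface area A = 4πR² = 4π(1.27×10¹¹ m)² = 2.02683×10²³ m².
(b) P = σAT⁴ = 5.670×10⁻⁸×2.02683×10²³×(6014)⁴ = 1.50×10³¹ W.

λ_max ≈ 0.482 μm; P ≈ 1.50×10³¹ W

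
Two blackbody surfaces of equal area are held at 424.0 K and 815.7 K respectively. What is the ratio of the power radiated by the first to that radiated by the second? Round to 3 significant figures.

With equal areas, P₁/P₂ = (T₁/T₂)⁴ = (424.0/815.7)⁴ = 0.0730.

P₁/P₂ ≈ 0.0730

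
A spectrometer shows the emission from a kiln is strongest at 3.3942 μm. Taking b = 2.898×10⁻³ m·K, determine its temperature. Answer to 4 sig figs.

Wien's law gives T = b/λ_max = (2.898×10⁻³ m·K)/(3.3942×10⁻⁶ m) = 853.8 K.

T ≈ 853.8 K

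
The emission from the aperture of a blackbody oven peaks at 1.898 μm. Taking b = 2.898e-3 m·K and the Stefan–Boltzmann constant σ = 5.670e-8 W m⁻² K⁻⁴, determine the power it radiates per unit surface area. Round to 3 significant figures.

I ≈ 3.08×10⁵ W/m²

Wien's law: T = b/λ_max = 2.898×10⁻³/1.898×10⁻⁶ = 1526.87 K.
Then I = σT⁴ = 5.670×10⁻⁸×(1526.87)⁴ = 3.08×10⁵ W/m².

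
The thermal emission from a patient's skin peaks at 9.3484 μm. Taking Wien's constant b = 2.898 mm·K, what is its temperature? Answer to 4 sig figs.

Wien's law gives T = b/λ_max = (2.898×10⁻³ m·K)/(9.3484×10⁻⁶ m) = 310.0 K.

T ≈ 310.0 K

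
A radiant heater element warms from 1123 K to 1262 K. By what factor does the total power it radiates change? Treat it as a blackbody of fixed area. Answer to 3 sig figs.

P₂/P₁ ≈ 1.59

P ∝ T⁴, so P₂/P₁ = (T₂/T₁)⁴ = (1262/1123)⁴ = (1.12378)⁴ = 1.59.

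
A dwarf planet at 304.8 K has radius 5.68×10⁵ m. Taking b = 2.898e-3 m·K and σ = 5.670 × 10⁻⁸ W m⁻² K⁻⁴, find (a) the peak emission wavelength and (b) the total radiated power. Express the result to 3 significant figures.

λ_max ≈ 9.51 μm; P ≈ 1.98×10¹⁵ W

(a) λ_max = b/T = 2.898×10⁻³/304.8 = 9.508×10⁻⁶ m = 9.51 μm.
Surface area A = 4πR² = 4π(5.68×10⁵ m)² = 4.05421×10¹² m².
(b) P = σAT⁴ = 5.670×10⁻⁸×4.05421×10¹²×(304.8)⁴ = 1.98×10¹⁵ W.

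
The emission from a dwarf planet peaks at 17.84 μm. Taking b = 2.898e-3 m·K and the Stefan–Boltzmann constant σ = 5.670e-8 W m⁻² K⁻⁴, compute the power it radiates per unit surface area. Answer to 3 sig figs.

I ≈ 39.5 W/m²

Wien's law: T = b/λ_max = 2.898×10⁻³/1.784×10⁻⁵ = 162.444 K.
Then I = σT⁴ = 5.670×10⁻⁸×(162.444)⁴ = 39.5 W/m².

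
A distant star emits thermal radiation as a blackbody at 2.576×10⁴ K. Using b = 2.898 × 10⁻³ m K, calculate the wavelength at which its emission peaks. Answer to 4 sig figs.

λ_max ≈ 112.5 nm

Wien's displacement law: λ_max = b/T = (2.898×10⁻³ m·K)/(2.576×10⁴ K) = 1.1250×10⁻⁷ m.
That is 112.5 nm, in the ultraviolet range.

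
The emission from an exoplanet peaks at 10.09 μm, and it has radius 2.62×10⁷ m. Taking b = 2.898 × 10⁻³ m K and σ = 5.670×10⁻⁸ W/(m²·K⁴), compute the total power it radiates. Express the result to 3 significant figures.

P ≈ 3.33×10¹⁸ W

Wien's law: T = b/λ_max = 2.898×10⁻³/1.009×10⁻⁵ = 287.215 K.
Surface area A = 4πR² = 4π(2.62×10⁷ m)² = 8.62606×10¹⁵ m².
Then P = σAT⁴ = 5.670×10⁻⁸×8.62606×10¹⁵×(287.215)⁴ = 3.33×10¹⁸ W.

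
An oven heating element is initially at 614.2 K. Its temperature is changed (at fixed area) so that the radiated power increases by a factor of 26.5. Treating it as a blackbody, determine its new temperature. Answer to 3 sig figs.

P ∝ T⁴, so T₂/T₁ = (P₂/P₁)^(1/4) = (26.5)^(1/4) = 2.26888.
T₂ = 614.2 × 2.26888 = 1.39×10³ K.

T₂ ≈ 1.39×10³ K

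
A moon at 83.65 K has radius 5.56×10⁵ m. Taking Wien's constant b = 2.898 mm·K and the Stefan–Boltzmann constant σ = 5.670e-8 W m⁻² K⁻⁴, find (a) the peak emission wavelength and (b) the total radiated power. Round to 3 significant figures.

(a) λ_max = b/T = 2.898×10⁻³/83.65 = 3.464×10⁻⁵ m = 34.6 μm.
Surface area A = 4πR² = 4π(5.56×10⁵ m)² = 3.88472×10¹² m².
(b) P = σAT⁴ = 5.670×10⁻⁸×3.88472×10¹²×(83.65)⁴ = 1.08×10¹³ W.

λ_max ≈ 34.6 μm; P ≈ 1.08×10¹³ W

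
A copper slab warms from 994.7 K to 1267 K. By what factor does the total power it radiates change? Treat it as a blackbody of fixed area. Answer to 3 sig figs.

P ∝ T⁴, so P₂/P₁ = (T₂/T₁)⁴ = (1267/994.7)⁴ = (1.27375)⁴ = 2.63.

P₂/P₁ ≈ 2.63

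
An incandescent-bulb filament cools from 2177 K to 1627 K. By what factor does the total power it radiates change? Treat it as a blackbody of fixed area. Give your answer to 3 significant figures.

P₂/P₁ ≈ 0.312

P ∝ T⁴, so P₂/P₁ = (T₂/T₁)⁴ = (1627/2177)⁴ = (0.747359)⁴ = 0.312.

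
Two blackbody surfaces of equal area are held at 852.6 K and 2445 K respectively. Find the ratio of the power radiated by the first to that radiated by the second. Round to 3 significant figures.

With equal areas, P₁/P₂ = (T₁/T₂)⁴ = (852.6/2445)⁴ = 0.0148.

P₁/P₂ ≈ 0.0148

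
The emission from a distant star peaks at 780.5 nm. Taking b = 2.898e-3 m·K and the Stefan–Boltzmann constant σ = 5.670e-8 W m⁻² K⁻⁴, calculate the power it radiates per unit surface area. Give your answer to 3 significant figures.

I ≈ 1.08×10⁷ W/m²

Wien's law: T = b/λ_max = 2.898×10⁻³/7.805×10⁻⁷ = 3713.00 K.
Then I = σT⁴ = 5.670×10⁻⁸×(3713.00)⁴ = 1.08×10⁷ W/m².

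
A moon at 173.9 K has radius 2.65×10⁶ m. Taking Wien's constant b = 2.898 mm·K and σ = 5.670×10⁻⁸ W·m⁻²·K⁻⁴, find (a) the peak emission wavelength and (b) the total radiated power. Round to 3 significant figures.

λ_max ≈ 16.7 μm; P ≈ 4.58×10¹⁵ W

(a) λ_max = b/T = 2.898×10⁻³/173.9 = 1.666×10⁻⁵ m = 16.7 μm.
Surface area A = 4πR² = 4π(2.65×10⁶ m)² = 8.82473×10¹³ m².
(b) P = σAT⁴ = 5.670×10⁻⁸×8.82473×10¹³×(173.9)⁴ = 4.58×10¹⁵ W.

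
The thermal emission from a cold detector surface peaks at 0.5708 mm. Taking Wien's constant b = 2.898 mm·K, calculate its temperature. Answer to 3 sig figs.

Wien's law gives T = b/λ_max = (2.898×10⁻³ m·K)/(5.708×10⁻⁴ m) = 5.08 K.

T ≈ 5.08 K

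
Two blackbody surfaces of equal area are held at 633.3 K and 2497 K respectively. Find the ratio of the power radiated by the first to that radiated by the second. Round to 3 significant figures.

With equal areas, P₁/P₂ = (T₁/T₂)⁴ = (633.3/2497)⁴ = 4.14×10⁻³.

P₁/P₂ ≈ 4.14×10⁻³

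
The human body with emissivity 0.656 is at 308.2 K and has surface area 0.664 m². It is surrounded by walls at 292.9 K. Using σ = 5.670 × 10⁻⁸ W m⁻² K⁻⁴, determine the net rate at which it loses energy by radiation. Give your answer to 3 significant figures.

Net loss ≈ 41.1 W

Area A = 0.664 m².
Net radiated power P_net = εσA(T⁴ − T₀⁴) = 0.656×5.670×10⁻⁸×0.664×(308.2⁴ − 292.9⁴).
T⁴ − T₀⁴ = 9.02258×10⁹ − 7.35999×10⁹ = 1.66259×10⁹ K⁴, so P_net = 41.1 W.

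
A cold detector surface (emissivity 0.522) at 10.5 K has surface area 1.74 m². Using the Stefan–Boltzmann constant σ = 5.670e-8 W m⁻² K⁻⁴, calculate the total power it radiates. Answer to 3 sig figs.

Area A = 1.74 m².
P = εσAT⁴ = 0.522 × 5.670×10⁻⁸ × 1.74 × (10.5)⁴ = 6.26×10⁻⁴ W.

P ≈ 6.26×10⁻⁴ W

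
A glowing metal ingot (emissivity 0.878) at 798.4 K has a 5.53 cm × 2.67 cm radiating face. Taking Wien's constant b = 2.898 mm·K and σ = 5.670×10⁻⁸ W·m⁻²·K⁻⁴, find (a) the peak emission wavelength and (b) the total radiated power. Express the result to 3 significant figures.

λ_max ≈ 3.63 μm; P ≈ 29.9 W

(a) λ_max = b/T = 2.898×10⁻³/798.4 = 3.630×10⁻⁶ m = 3.63 μm.
Area A = 0.0553 × 0.0267 = 1.47651×10⁻³ m².
(b) P = εσAT⁴ = 0.878×5.670×10⁻⁸×1.47651×10⁻³×(798.4)⁴ = 29.9 W.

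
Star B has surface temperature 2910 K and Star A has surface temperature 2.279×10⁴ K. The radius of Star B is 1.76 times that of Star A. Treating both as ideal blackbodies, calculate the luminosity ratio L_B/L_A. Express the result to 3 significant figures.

L ∝ R²T⁴, so L_B/L_A = (R_B/R_A)²(T_B/T_A)⁴ = (1.76)² × (2910/2.279×10⁴)⁴ = 3.0976 × 2.65824×10⁻⁴ = 8.23×10⁻⁴.

L_B/L_A ≈ 8.23×10⁻⁴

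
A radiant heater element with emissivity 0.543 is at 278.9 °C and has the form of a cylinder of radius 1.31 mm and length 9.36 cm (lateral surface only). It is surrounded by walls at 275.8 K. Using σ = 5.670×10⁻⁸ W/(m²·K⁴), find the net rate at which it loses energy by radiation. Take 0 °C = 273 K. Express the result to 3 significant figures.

T = 278.9 °C + 273 = 551.9 K.
Lateral area A = 2πrL = 2π×1.31×10⁻³×0.0936 = 7.70419×10⁻⁴ m².
Net radiated power P_net = εσA(T⁴ − T₀⁴) = 0.543×5.670×10⁻⁸×7.70419×10⁻⁴×(551.9⁴ − 275.8⁴).
T⁴ − T₀⁴ = 9.27773×10¹⁰ − 5.78598×10⁹ = 8.69913×10¹⁰ K⁴, so P_net = 2.06 W.

Net loss ≈ 2.06 W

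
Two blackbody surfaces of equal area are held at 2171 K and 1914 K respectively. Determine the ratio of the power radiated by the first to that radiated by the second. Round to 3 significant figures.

P₁/P₂ ≈ 1.66

With equal areas, P₁/P₂ = (T₁/T₂)⁴ = (2171/1914)⁴ = 1.66.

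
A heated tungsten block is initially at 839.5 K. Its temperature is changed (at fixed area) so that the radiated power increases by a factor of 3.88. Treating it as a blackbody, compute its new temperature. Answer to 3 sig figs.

P ∝ T⁴, so T₂/T₁ = (P₂/P₁)^(1/4) = (3.88)^(1/4) = 1.40349.
T₂ = 839.5 × 1.40349 = 1.18×10³ K.

T₂ ≈ 1.18×10³ K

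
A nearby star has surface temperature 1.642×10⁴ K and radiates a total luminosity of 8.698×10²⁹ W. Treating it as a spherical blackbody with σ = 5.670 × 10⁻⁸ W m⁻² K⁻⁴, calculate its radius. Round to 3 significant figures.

L = 4πR²σT⁴ ⇒ R = √(L/(4πσT⁴)).
σT⁴ = 4.12169×10⁹ W/m², so R = √(8.698×10²⁹/(4π×4.12169×10⁹)) = 4.10×10⁹ m.

R ≈ 4.10×10⁹ m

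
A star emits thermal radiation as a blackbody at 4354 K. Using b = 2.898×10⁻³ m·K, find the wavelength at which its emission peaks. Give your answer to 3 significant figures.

λ_max ≈ 666 nm

Wien's displacement law: λ_max = b/T = (2.898×10⁻³ m·K)/(4354 K) = 6.656×10⁻⁷ m.
That is 666 nm, in the visible range.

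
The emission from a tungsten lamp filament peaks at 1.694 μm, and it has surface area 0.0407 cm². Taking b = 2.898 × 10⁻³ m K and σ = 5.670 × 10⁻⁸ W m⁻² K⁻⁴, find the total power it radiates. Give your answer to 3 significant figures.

Wien's law: T = b/λ_max = 2.898×10⁻³/1.694×10⁻⁶ = 1710.74 K.
Area A = 0.0407 cm² = 4.07×10⁻⁶ m².
Then P = σAT⁴ = 5.670×10⁻⁸×4.07×10⁻⁶×(1710.74)⁴ = 1.98 W.

P ≈ 1.98 W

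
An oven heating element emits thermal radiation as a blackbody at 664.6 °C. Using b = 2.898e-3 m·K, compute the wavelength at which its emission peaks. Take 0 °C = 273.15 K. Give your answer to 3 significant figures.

T = 664.6 °C + 273.15 = 937.75 K.
Wien's displacement law: λ_max = b/T = (2.898×10⁻³ m·K)/(937.75 K) = 3.090×10⁻⁶ m.
That is 3.09 μm, in the infrared range.

λ_max ≈ 3.09 μm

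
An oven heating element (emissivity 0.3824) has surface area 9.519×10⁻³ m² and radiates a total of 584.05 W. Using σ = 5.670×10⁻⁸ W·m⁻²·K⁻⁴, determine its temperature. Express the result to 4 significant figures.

Area A = 9.519×10⁻³ m².
P = εσAT⁴ ⇒ T = (P/(εσA))^(1/4) = (584.05/(0.3824×5.670×10⁻⁸×9.519×10⁻³))^(1/4) = 1297 K.

T ≈ 1297 K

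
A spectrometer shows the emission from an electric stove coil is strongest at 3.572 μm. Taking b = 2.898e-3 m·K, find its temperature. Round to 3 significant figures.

T ≈ 811 K

Wien's law gives T = b/λ_max = (2.898×10⁻³ m·K)/(3.572×10⁻⁶ m) = 811 K.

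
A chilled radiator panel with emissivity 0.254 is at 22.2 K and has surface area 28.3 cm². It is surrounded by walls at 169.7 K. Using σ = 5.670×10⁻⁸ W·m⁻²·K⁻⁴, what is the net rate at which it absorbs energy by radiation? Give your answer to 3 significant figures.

Net gain ≈ 0.0338 W

Area A = 28.3 cm² = 2.83×10⁻³ m².
Net radiated power P_net = εσA(T⁴ − T₀⁴) = 0.254×5.670×10⁻⁸×2.83×10⁻³×(22.2⁴ − 169.7⁴).
T⁴ − T₀⁴ = 2.42891×10⁵ − 8.29330×10⁸ = -8.29087×10⁸ K⁴, so P_net = -0.0338 W — negative, meaning a net gain of 0.0338 W.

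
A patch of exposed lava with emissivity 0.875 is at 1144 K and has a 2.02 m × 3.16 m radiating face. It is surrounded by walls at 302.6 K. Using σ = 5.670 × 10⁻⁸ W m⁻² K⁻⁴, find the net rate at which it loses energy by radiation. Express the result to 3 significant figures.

Net loss ≈ 5.40×10⁵ W

Area A = 2.02 × 3.16 = 6.3832 m².
Net radiated power P_net = εσA(T⁴ − T₀⁴) = 0.875×5.670×10⁻⁸×6.3832×(1144⁴ − 302.6⁴).
T⁴ − T₀⁴ = 1.71279×10¹² − 8.38447×10⁹ = 1.70441×10¹² K⁴, so P_net = 5.40×10⁵ W.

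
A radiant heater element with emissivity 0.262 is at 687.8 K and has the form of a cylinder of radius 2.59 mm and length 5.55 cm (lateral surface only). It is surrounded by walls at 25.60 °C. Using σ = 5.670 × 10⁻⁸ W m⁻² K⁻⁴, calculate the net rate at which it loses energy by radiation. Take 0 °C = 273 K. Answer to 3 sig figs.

Surroundings: T = 25.60 °C + 273 = 298.60 K.
Lateral area A = 2πrL = 2π×2.59×10⁻³×0.0555 = 9.03176×10⁻⁴ m².
Net radiated power P_net = εσA(T⁴ − T₀⁴) = 0.262×5.670×10⁻⁸×9.03176×10⁻⁴×(687.8⁴ − 298.60⁴).
T⁴ − T₀⁴ = 2.23794×10¹¹ − 7.94986×10⁹ = 2.15844×10¹¹ K⁴, so P_net = 2.90 W.

Net loss ≈ 2.90 W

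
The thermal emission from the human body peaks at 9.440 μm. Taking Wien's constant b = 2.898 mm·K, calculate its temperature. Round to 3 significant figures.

Wien's law gives T = b/λ_max = (2.898×10⁻³ m·K)/(9.440×10⁻⁶ m) = 307 K.

T ≈ 307 K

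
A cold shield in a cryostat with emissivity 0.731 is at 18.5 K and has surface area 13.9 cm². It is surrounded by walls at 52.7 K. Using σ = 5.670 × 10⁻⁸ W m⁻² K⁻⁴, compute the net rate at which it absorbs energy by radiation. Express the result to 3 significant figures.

Area A = 13.9 cm² = 1.39×10⁻³ m².
Net radiated power P_net = εσA(T⁴ − T₀⁴) = 0.731×5.670×10⁻⁸×1.39×10⁻³×(18.5⁴ − 52.7⁴).
T⁴ − T₀⁴ = 1.17135×10⁵ − 7.71334×10⁶ = -7.59620×10⁶ K⁴, so P_net = -4.38×10⁻⁴ W — negative, meaning a net gain of 4.38×10⁻⁴ W.

Net gain ≈ 4.38×10⁻⁴ W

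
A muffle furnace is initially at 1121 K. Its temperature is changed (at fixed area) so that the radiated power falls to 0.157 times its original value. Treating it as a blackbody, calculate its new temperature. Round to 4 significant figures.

P ∝ T⁴, so T₂/T₁ = (P₂/P₁)^(1/4) = (0.157)^(1/4) = 0.629470.
T₂ = 1121 × 0.629470 = 705.6 K.

T₂ ≈ 705.6 K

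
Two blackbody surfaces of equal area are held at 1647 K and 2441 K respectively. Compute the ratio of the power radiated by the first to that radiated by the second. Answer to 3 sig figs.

P₁/P₂ ≈ 0.207

With equal areas, P₁/P₂ = (T₁/T₂)⁴ = (1647/2441)⁴ = 0.207.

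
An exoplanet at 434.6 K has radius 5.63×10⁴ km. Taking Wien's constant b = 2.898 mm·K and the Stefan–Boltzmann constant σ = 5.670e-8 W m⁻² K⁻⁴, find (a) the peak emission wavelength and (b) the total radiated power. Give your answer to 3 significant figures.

λ_max ≈ 6.67 μm; P ≈ 8.06×10¹⁹ W

(a) λ_max = b/T = 2.898×10⁻³/434.6 = 6.668×10⁻⁶ m = 6.67 μm.
Surface area A = 4πR² = 4π(5.63×10⁷ m)² = 3.98315×10¹⁶ m².
(b) P = σAT⁴ = 5.670×10⁻⁸×3.98315×10¹⁶×(434.6)⁴ = 8.06×10¹⁹ W.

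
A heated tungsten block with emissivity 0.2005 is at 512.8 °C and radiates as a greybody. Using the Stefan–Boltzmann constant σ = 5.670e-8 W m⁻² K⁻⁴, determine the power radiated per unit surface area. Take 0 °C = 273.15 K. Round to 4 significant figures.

I ≈ 4338 W/m²

T = 512.8 °C + 273.15 = 785.95 K.
Stefan–Boltzmann: I = εσT⁴ = 0.2005 × 5.670×10⁻⁸ × (785.95)⁴ = 4338 W/m².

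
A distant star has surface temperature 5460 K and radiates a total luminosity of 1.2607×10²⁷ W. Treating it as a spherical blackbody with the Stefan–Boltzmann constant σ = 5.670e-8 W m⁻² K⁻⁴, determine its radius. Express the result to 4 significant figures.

R ≈ 1.411×10⁹ m

L = 4πR²σT⁴ ⇒ R = √(L/(4πσT⁴)).
σT⁴ = 5.03911×10⁷ W/m², so R = √(1.2607×10²⁷/(4π×5.03911×10⁷)) = 1.411×10⁹ m.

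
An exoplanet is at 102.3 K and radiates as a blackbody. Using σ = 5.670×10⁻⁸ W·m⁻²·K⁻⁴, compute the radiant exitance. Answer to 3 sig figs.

Stefan–Boltzmann: I = σT⁴ = 5.670×10⁻⁸ × (102.3)⁴ = 6.21 W/m².

I ≈ 6.21 W/m²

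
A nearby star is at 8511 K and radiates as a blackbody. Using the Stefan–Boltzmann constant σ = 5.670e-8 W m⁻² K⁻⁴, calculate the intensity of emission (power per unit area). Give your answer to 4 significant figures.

Stefan–Boltzmann: I = σT⁴ = 5.670×10⁻⁸ × (8511)⁴ = 2.975×10⁸ W/m².

I ≈ 2.975×10⁸ W/m²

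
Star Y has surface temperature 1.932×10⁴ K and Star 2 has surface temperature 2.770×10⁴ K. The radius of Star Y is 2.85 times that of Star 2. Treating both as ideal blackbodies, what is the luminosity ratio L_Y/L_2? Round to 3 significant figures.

L_Y/L_2 ≈ 1.92

L ∝ R²T⁴, so L_Y/L_2 = (R_Y/R_2)²(T_Y/T_2)⁴ = (2.85)² × (1.932×10⁴/2.770×10⁴)⁴ = 8.1225 × 0.236652 = 1.92.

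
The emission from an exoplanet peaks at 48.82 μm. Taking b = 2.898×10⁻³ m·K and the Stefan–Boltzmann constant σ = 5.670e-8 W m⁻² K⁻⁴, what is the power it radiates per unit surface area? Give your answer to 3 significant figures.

I ≈ 0.704 W/m²

Wien's law: T = b/λ_max = 2.898×10⁻³/4.882×10⁻⁵ = 59.3609 K.
Then I = σT⁴ = 5.670×10⁻⁸×(59.3609)⁴ = 0.704 W/m².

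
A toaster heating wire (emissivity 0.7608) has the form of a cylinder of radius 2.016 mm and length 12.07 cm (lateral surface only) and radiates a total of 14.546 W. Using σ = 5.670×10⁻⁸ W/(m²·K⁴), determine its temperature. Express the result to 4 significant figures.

Lateral area A = 2πrL = 2π×2.016×10⁻³×0.1207 = 1.52890×10⁻³ m².
P = εσAT⁴ ⇒ T = (P/(εσA))^(1/4) = (14.546/(0.7608×5.670×10⁻⁸×1.52890×10⁻³))^(1/4) = 685.3 K.

T ≈ 685.3 K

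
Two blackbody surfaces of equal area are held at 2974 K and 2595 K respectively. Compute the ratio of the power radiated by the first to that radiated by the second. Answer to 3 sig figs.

P₁/P₂ ≈ 1.73

With equal areas, P₁/P₂ = (T₁/T₂)⁴ = (2974/2595)⁴ = 1.73.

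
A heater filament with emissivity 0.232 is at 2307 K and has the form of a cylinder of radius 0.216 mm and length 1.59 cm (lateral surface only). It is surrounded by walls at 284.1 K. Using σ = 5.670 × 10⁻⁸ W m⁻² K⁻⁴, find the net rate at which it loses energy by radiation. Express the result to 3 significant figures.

Lateral area A = 2πrL = 2π×2.16×10⁻⁴×0.0159 = 2.15790×10⁻⁵ m².
Net radiated power P_net = εσA(T⁴ − T₀⁴) = 0.232×5.670×10⁻⁸×2.15790×10⁻⁵×(2307⁴ − 284.1⁴).
T⁴ − T₀⁴ = 2.83263×10¹³ − 6.51456×10⁹ = 2.83198×10¹³ K⁴, so P_net = 8.04 W.

Net loss ≈ 8.04 W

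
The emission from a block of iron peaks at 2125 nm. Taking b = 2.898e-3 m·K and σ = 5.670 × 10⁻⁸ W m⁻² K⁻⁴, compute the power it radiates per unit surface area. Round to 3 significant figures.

Wien's law: T = b/λ_max = 2.898×10⁻³/2.125×10⁻⁶ = 1363.76 K.
Then I = σT⁴ = 5.670×10⁻⁸×(1363.76)⁴ = 1.96×10⁵ W/m².

I ≈ 1.96×10⁵ W/m²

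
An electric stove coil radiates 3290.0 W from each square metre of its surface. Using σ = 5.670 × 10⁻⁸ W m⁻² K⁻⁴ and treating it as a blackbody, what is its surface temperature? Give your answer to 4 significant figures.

I = σT⁴, so T = (I/σ)^(1/4) = (3290.0/(5.670×10⁻⁸))^(1/4) = 490.8 K.

T ≈ 490.8 K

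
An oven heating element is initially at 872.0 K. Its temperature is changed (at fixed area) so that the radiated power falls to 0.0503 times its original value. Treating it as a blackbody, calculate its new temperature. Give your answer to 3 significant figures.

T₂ ≈ 413 K

P ∝ T⁴, so T₂/T₁ = (P₂/P₁)^(1/4) = (0.0503)^(1/4) = 0.473579.
T₂ = 872.0 × 0.473579 = 413 K.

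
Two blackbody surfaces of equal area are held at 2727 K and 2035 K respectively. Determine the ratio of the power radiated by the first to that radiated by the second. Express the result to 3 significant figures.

With equal areas, P₁/P₂ = (T₁/T₂)⁴ = (2727/2035)⁴ = 3.22.

P₁/P₂ ≈ 3.22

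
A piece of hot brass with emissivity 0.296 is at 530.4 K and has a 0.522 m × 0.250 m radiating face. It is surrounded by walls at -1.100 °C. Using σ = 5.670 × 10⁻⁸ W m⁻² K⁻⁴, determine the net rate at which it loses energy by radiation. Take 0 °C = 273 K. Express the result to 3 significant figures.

Net loss ≈ 161 W

Surroundings: T = -1.100 °C + 273 = 271.900 K.
Area A = 0.522 × 0.250 = 0.1305 m².
Net radiated power P_net = εσA(T⁴ − T₀⁴) = 0.296×5.670×10⁻⁸×0.1305×(530.4⁴ − 271.900⁴).
T⁴ − T₀⁴ = 7.91433×10¹⁰ − 5.46559×10⁹ = 7.36777×10¹⁰ K⁴, so P_net = 161 W.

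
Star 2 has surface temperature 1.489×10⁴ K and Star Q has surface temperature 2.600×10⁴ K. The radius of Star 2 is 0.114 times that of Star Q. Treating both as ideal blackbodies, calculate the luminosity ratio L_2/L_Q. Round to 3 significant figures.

L ∝ R²T⁴, so L_2/L_Q = (R_2/R_Q)²(T_2/T_Q)⁴ = (0.114)² × (1.489×10⁴/2.600×10⁴)⁴ = 0.012996 × 0.107569 = 1.40×10⁻³.

L_2/L_Q ≈ 1.40×10⁻³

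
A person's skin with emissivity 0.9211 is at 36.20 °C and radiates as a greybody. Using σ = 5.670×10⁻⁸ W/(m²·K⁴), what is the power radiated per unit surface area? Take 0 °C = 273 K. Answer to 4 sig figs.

I ≈ 477.4 W/m²

T = 36.20 °C + 273 = 309.20 K.
Stefan–Boltzmann: I = εσT⁴ = 0.9211 × 5.670×10⁻⁸ × (309.20)⁴ = 477.4 W/m².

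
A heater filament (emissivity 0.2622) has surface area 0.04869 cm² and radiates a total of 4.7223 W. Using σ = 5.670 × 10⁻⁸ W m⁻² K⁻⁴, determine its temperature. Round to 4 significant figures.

T ≈ 2842 K

Area A = 0.04869 cm² = 4.869×10⁻⁶ m².
P = εσAT⁴ ⇒ T = (P/(εσA))^(1/4) = (4.7223/(0.2622×5.670×10⁻⁸×4.869×10⁻⁶))^(1/4) = 2842 K.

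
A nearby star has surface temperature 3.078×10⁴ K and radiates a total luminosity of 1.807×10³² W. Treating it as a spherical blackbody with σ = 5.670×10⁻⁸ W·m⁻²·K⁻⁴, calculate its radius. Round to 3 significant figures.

R ≈ 1.68×10¹⁰ m

L = 4πR²σT⁴ ⇒ R = √(L/(4πσT⁴)).
σT⁴ = 5.08929×10¹⁰ W/m², so R = √(1.807×10³²/(4π×5.08929×10¹⁰)) = 1.68×10¹⁰ m.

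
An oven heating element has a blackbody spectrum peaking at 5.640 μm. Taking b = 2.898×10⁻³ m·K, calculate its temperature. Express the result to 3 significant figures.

Wien's law gives T = b/λ_max = (2.898×10⁻³ m·K)/(5.640×10⁻⁶ m) = 514 K.

T ≈ 514 K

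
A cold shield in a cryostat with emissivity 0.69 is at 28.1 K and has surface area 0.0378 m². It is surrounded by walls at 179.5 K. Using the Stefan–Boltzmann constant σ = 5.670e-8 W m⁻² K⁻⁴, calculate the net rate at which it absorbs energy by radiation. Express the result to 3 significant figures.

Net gain ≈ 1.53 W

Area A = 0.0378 m².
Net radiated power P_net = εσA(T⁴ − T₀⁴) = 0.69×5.670×10⁻⁸×0.0378×(28.1⁴ − 179.5⁴).
T⁴ − T₀⁴ = 6.23484×10⁵ − 1.03814×10⁹ = -1.03752×10⁹ K⁴, so P_net = -1.53 W — negative, meaning a net gain of 1.53 W.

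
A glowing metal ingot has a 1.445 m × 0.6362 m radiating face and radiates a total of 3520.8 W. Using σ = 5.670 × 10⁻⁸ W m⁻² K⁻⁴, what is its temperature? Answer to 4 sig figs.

T ≈ 509.8 K

Area A = 1.445 × 0.6362 = 0.919309 m².
P = σAT⁴ ⇒ T = (P/(σA))^(1/4) = (3520.8/(5.670×10⁻⁸×0.919309))^(1/4) = 509.8 K.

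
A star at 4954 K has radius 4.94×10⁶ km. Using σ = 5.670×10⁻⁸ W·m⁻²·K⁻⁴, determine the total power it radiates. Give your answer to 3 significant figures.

Surface area A = 4πR² = 4π(4.94×10⁹ m)² = 3.06665×10²⁰ m².
P = σAT⁴ = 5.670×10⁻⁸ × 3.06665×10²⁰ × (4954)⁴ = 1.05×10²⁸ W.

P ≈ 1.05×10²⁸ W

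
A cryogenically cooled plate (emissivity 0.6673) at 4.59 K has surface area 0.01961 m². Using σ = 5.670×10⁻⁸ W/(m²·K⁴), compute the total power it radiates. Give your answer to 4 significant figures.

P ≈ 3.293×10⁻⁷ W

Area A = 0.01961 m².
P = εσAT⁴ = 0.6673 × 5.670×10⁻⁸ × 0.01961 × (4.59)⁴ = 3.293×10⁻⁷ W.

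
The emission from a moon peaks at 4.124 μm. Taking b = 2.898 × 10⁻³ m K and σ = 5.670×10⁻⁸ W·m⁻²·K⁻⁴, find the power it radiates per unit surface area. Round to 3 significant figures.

I ≈ 1.38×10⁴ W/m²

Wien's law: T = b/λ_max = 2.898×10⁻³/4.124×10⁻⁶ = 702.716 K.
Then I = σT⁴ = 5.670×10⁻⁸×(702.716)⁴ = 1.38×10⁴ W/m².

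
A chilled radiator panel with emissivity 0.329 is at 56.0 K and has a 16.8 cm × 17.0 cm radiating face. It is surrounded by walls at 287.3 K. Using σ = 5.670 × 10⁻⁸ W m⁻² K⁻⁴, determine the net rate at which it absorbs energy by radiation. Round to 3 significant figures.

Net gain ≈ 3.62 W

Area A = 0.168 × 0.170 = 0.02856 m².
Net radiated power P_net = εσA(T⁴ − T₀⁴) = 0.329×5.670×10⁻⁸×0.02856×(56.0⁴ − 287.3⁴).
T⁴ − T₀⁴ = 9.83450×10⁶ − 6.81306×10⁹ = -6.80323×10⁹ K⁴, so P_net = -3.62 W — negative, meaning a net gain of 3.62 W.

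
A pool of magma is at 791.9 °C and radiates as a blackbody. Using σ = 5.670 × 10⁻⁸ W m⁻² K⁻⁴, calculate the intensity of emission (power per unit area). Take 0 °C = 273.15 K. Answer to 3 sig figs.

T = 791.9 °C + 273.15 = 1065.05 K.
Stefan–Boltzmann: I = σT⁴ = 5.670×10⁻⁸ × (1065.05)⁴ = 7.30×10⁴ W/m².

I ≈ 7.30×10⁴ W/m²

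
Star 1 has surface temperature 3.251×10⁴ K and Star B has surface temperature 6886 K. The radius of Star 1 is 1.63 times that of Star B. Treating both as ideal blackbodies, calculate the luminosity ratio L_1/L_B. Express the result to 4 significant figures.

L ∝ R²T⁴, so L_1/L_B = (R_1/R_B)²(T_1/T_B)⁴ = (1.63)² × (3.251×10⁴/6886)⁴ = 2.6569 × 496.821 = 1320.

L_1/L_B ≈ 1320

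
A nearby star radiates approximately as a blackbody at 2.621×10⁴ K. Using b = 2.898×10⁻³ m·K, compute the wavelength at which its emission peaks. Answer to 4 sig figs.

Wien's displacement law: λ_max = b/T = (2.898×10⁻³ m·K)/(2.621×10⁴ K) = 1.1057×10⁻⁷ m.
That is 110.6 nm, in the ultraviolet range.

λ_max ≈ 110.6 nm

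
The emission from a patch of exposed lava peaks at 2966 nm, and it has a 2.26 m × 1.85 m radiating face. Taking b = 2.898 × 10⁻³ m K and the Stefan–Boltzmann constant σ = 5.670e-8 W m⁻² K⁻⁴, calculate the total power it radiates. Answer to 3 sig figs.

Wien's law: T = b/λ_max = 2.898×10⁻³/2.966×10⁻⁶ = 977.073 K.
Area A = 2.26 × 1.85 = 4.181 m².
Then P = σAT⁴ = 5.670×10⁻⁸×4.181×(977.073)⁴ = 2.16×10⁵ W.

P ≈ 2.16×10⁵ W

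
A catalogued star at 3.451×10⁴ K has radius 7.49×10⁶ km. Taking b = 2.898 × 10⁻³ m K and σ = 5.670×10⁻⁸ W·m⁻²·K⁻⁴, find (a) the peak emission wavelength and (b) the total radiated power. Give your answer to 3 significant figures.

(a) λ_max = b/T = 2.898×10⁻³/3.451×10⁴ = 8.398×10⁻⁸ m = 84.0 nm.
Surface area A = 4πR² = 4π(7.49×10⁹ m)² = 7.04975×10²⁰ m².
(b) P = σAT⁴ = 5.670×10⁻⁸×7.04975×10²⁰×(3.451×10⁴)⁴ = 5.67×10³¹ W.

λ_max ≈ 84.0 nm; P ≈ 5.67×10³¹ W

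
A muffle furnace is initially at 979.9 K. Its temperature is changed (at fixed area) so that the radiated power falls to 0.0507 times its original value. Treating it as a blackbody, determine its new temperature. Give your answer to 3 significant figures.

P ∝ T⁴, so T₂/T₁ = (P₂/P₁)^(1/4) = (0.0507)^(1/4) = 0.474517.
T₂ = 979.9 × 0.474517 = 465 K.

T₂ ≈ 465 K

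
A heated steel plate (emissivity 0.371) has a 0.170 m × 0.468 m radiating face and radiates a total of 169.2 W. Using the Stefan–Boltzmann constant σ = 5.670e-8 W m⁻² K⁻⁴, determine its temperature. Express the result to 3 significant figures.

T ≈ 564 K

Area A = 0.170 × 0.468 = 0.07956 m².
P = εσAT⁴ ⇒ T = (P/(εσA))^(1/4) = (169.2/(0.371×5.670×10⁻⁸×0.07956))^(1/4) = 564 K.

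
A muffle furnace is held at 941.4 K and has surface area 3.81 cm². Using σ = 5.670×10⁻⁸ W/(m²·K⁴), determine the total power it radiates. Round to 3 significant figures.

P ≈ 17.0 W

Area A = 3.81 cm² = 3.81×10⁻⁴ m².
P = σAT⁴ = 5.670×10⁻⁸ × 3.81×10⁻⁴ × (941.4)⁴ = 17.0 W.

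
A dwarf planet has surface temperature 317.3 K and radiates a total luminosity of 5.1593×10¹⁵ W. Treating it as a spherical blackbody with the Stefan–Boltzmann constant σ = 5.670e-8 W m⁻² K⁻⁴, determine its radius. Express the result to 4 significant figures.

L = 4πR²σT⁴ ⇒ R = √(L/(4πσT⁴)).
σT⁴ = 574.729 W/m², so R = √(5.1593×10¹⁵/(4π×574.729)) = 8.452×10⁵ m.

R ≈ 8.452×10⁵ m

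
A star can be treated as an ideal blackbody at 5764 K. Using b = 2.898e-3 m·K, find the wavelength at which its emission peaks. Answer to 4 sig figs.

Wien's displacement law: λ_max = b/T = (2.898×10⁻³ m·K)/(5764 K) = 5.0278×10⁻⁷ m.
That is 502.8 nm, in the visible range.

λ_max ≈ 502.8 nm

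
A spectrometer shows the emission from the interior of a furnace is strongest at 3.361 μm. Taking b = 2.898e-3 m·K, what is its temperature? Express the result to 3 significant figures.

Wien's law gives T = b/λ_max = (2.898×10⁻³ m·K)/(3.361×10⁻⁶ m) = 862 K.

T ≈ 862 K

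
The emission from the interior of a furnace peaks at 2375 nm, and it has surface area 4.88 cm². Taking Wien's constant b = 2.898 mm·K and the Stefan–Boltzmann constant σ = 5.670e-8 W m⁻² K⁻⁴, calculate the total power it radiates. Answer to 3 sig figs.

P ≈ 61.3 W

Wien's law: T = b/λ_max = 2.898×10⁻³/2.375×10⁻⁶ = 1220.21 K.
Area A = 4.88 cm² = 4.88×10⁻⁴ m².
Then P = σAT⁴ = 5.670×10⁻⁸×4.88×10⁻⁴×(1220.21)⁴ = 61.3 W.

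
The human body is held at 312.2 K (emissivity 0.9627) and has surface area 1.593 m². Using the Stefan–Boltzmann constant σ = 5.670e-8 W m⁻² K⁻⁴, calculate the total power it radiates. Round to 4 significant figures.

P ≈ 826.1 W

Area A = 1.593 m².
P = εσAT⁴ = 0.9627 × 5.670×10⁻⁸ × 1.593 × (312.2)⁴ = 826.1 W.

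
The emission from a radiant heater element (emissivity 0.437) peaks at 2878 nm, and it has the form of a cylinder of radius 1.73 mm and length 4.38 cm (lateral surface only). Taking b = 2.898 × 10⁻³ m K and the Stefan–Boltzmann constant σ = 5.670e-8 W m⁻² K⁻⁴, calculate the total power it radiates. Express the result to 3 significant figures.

Wien's law: T = b/λ_max = 2.898×10⁻³/2.878×10⁻⁶ = 1006.95 K.
Lateral area A = 2πrL = 2π×1.73×10⁻³×0.0438 = 4.76102×10⁻⁴ m².
Then P = εσAT⁴ = 0.437×5.670×10⁻⁸×4.76102×10⁻⁴×(1006.95)⁴ = 12.1 W.

P ≈ 12.1 W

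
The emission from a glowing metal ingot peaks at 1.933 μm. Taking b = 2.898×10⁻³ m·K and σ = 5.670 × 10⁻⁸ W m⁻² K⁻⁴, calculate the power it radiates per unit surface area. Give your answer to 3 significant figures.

Wien's law: T = b/λ_max = 2.898×10⁻³/1.933×10⁻⁶ = 1499.22 K.
Then I = σT⁴ = 5.670×10⁻⁸×(1499.22)⁴ = 2.86×10⁵ W/m².

I ≈ 2.86×10⁵ W/m²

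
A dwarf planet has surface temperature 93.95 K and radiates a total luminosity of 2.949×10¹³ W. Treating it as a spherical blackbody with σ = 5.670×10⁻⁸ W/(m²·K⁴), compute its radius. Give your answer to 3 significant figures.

R ≈ 7.29×10⁵ m

L = 4πR²σT⁴ ⇒ R = √(L/(4πσT⁴)).
σT⁴ = 4.41744 W/m², so R = √(2.949×10¹³/(4π×4.41744)) = 7.29×10⁵ m.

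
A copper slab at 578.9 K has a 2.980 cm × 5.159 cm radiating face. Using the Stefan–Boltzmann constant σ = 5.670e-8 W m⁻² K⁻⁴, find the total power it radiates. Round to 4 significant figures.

P ≈ 9.790 W

Area A = 0.02980 × 0.05159 = 1.53738×10⁻³ m².
P = σAT⁴ = 5.670×10⁻⁸ × 1.53738×10⁻³ × (578.9)⁴ = 9.790 W.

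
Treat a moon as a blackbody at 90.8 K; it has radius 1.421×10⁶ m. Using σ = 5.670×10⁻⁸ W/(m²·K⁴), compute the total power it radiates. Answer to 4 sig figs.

Surface area A = 4πR² = 4π(1.421×10⁶ m)² = 2.53745×10¹³ m².
P = σAT⁴ = 5.670×10⁻⁸ × 2.53745×10¹³ × (90.8)⁴ = 9.780×10¹³ W.

P ≈ 9.780×10¹³ W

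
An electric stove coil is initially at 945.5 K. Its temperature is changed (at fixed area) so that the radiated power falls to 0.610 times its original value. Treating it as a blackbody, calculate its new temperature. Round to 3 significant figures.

P ∝ T⁴, so T₂/T₁ = (P₂/P₁)^(1/4) = (0.610)^(1/4) = 0.883756.
T₂ = 945.5 × 0.883756 = 836 K.

T₂ ≈ 836 K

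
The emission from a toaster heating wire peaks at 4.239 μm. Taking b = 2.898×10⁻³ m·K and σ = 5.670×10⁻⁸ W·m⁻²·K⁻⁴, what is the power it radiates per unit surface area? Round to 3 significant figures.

Wien's law: T = b/λ_max = 2.898×10⁻³/4.239×10⁻⁶ = 683.652 K.
Then I = σT⁴ = 5.670×10⁻⁸×(683.652)⁴ = 1.24×10⁴ W/m².

I ≈ 1.24×10⁴ W/m²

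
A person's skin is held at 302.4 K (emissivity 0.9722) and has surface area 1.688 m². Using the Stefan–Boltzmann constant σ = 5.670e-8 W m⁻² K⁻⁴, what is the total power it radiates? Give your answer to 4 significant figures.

Area A = 1.688 m².
P = εσAT⁴ = 0.9722 × 5.670×10⁻⁸ × 1.688 × (302.4)⁴ = 778.1 W.

P ≈ 778.1 W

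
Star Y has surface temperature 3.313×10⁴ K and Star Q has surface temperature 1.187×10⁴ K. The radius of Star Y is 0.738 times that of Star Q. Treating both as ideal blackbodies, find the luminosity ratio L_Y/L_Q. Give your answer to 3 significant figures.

L ∝ R²T⁴, so L_Y/L_Q = (R_Y/R_Q)²(T_Y/T_Q)⁴ = (0.738)² × (3.313×10⁴/1.187×10⁴)⁴ = 0.544644 × 60.6852 = 33.1.

L_Y/L_Q ≈ 33.1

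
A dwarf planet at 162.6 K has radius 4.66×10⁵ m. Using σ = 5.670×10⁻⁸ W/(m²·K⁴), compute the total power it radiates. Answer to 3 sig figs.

P ≈ 1.08×10¹⁴ W

Surface area A = 4πR² = 4π(4.66×10⁵ m)² = 2.72886×10¹² m².
P = σAT⁴ = 5.670×10⁻⁸ × 2.72886×10¹² × (162.6)⁴ = 1.08×10¹⁴ W.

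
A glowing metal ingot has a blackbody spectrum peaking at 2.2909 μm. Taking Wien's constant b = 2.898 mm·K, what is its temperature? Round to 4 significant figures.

Wien's law gives T = b/λ_max = (2.898×10⁻³ m·K)/(2.2909×10⁻⁶ m) = 1265 K.

T ≈ 1265 K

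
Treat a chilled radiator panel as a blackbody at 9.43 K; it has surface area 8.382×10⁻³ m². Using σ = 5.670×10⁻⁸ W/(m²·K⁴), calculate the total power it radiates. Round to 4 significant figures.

Area A = 8.382×10⁻³ m².
P = σAT⁴ = 5.670×10⁻⁸ × 8.382×10⁻³ × (9.43)⁴ = 3.758×10⁻⁶ W.

P ≈ 3.758×10⁻⁶ W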